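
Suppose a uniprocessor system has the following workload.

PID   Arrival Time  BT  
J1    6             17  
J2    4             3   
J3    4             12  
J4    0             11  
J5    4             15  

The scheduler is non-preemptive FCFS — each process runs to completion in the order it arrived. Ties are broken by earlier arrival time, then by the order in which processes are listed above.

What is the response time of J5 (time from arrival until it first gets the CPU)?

22

Timeline: | J4 0-11 | J2 11-14 | J3 14-26 | J5 26-41 | J1 41-58 |
Completion: J1=58  J2=14  J3=26  J4=11  J5=41
Turnaround (C−A): J1=52  J2=10  J3=22  J4=11  J5=37
Response(J5) = first start − arrival = 26 − 4 = 22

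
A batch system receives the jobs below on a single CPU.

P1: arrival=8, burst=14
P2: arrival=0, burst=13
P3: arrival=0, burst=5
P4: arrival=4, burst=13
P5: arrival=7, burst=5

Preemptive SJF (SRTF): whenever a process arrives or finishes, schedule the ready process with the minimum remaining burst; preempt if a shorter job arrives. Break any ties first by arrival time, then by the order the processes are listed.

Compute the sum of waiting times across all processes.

57

Timeline: | P3 0-5 | P2 5-7 | P5 7-12 | P2 12-23 | P4 23-36 | P1 36-50 |
Completion: P1=50  P2=23  P3=5  P4=36  P5=12
Waiting = turnaround − burst: P1=28, P2=10, P3=0, P4=19, P5=0
Total waiting = 28 + 10 + 0 + 19 + 0 = 57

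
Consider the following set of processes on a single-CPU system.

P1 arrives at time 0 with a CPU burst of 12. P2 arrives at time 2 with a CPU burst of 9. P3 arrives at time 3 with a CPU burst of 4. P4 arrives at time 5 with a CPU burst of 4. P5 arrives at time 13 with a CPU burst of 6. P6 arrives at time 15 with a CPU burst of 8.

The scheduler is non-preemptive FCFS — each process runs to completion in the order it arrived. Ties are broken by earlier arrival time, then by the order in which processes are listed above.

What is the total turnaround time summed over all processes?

127

Gantt: | P1 0-12 | P2 12-21 | P3 21-25 | P4 25-29 | P5 29-35 | P6 35-43 |
Completion: P1=12  P2=21  P3=25  P4=29  P5=35  P6=43
Turnaround = completion − arrival: P1=12, P2=19, P3=22, P4=24, P5=22, P6=28
Total turnaround = 12 + 19 + 22 + 24 + 22 + 28 = 127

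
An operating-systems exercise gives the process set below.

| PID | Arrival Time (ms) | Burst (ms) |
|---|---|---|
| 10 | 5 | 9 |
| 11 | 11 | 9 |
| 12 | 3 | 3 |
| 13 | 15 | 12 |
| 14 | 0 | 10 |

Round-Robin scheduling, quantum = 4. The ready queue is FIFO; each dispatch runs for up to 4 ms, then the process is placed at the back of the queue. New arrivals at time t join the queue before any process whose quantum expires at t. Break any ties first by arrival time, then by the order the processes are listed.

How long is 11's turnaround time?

Gantt: | 14 0-4 | 12 4-7 | 14 7-11 | 10 11-15 | 11 15-19 | 14 19-21 | 13 21-25 | 10 25-29 | 11 29-33 | 13 33-37 | 10 37-38 | 11 38-39 | 13 39-43 |
Completion: 10=38  11=39  12=7  13=43  14=21
Turnaround (C−A): 10=33  11=28  12=4  13=28  14=21
Turnaround(11) = completion − arrival = 39 − 11 = 28

28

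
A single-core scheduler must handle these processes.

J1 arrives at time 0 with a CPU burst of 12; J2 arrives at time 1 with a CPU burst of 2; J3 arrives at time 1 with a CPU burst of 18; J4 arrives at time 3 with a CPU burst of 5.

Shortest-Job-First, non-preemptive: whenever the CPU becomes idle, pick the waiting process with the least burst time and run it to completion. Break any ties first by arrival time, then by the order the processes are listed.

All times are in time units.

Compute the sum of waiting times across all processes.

Schedule: | J1 0-12 | J2 12-14 | J4 14-19 | J3 19-37 |
Completion: J1=12  J2=14  J3=37  J4=19
Turnaround (C−A): J1=12  J2=13  J3=36  J4=16
Waiting = turnaround − burst: J1=0, J2=11, J3=18, J4=11
Total waiting = 0 + 11 + 18 + 11 = 40

40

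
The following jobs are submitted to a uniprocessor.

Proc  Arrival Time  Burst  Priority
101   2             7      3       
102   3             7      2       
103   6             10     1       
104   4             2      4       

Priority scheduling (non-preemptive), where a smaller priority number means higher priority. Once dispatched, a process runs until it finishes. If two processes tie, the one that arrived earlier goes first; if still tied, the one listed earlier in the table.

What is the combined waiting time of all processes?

Timeline: | idle 0-2 | 101 2-9 | 103 9-19 | 102 19-26 | 104 26-28 |
Completion: 101=9  102=26  103=19  104=28
Waiting = turnaround − burst: 101=0, 102=16, 103=3, 104=22
Total waiting = 0 + 16 + 3 + 22 = 41

41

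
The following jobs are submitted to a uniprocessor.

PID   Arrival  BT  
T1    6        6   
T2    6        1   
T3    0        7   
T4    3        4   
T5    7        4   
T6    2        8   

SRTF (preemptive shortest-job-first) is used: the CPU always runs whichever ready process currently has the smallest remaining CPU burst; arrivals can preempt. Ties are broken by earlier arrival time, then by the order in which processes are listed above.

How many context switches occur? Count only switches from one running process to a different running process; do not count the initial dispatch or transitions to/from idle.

5

Gantt: | T3 0-7 | T2 7-8 | T4 8-12 | T5 12-16 | T1 16-22 | T6 22-30 |
Completion: T1=22  T2=8  T3=7  T4=12  T5=16  T6=30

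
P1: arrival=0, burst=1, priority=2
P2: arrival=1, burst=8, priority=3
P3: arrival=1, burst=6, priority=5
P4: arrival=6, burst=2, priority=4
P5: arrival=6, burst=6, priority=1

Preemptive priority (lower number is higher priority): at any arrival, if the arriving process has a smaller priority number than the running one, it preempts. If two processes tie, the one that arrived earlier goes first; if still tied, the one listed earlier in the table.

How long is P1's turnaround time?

1

Gantt: | P1 0-1 | P2 1-6 | P5 6-12 | P2 12-15 | P4 15-17 | P3 17-23 |
Completion: P1=1  P2=15  P3=23  P4=17  P5=12
Turnaround (C−A): P1=1  P2=14  P3=22  P4=11  P5=6
Turnaround(P1) = completion − arrival = 1 − 0 = 1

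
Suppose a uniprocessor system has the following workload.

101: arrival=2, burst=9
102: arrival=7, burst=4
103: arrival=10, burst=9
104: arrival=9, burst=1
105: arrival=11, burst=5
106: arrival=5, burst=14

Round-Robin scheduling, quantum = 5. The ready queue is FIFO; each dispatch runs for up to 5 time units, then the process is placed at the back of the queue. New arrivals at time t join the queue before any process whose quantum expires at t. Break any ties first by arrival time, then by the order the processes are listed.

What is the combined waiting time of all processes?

86

Gantt: | idle 0-2 | 101 2-7 | 106 7-12 | 102 12-16 | 101 16-20 | 104 20-21 | 103 21-26 | 105 26-31 | 106 31-36 | 103 36-40 | 106 40-44 |
Completion: 101=20  102=16  103=40  104=21  105=31  106=44
Turnaround (C−A): 101=18  102=9  103=30  104=12  105=20  106=39
Waiting = turnaround − burst: 101=9, 102=5, 103=21, 104=11, 105=15, 106=25
Total waiting = 9 + 5 + 21 + 11 + 15 + 25 = 86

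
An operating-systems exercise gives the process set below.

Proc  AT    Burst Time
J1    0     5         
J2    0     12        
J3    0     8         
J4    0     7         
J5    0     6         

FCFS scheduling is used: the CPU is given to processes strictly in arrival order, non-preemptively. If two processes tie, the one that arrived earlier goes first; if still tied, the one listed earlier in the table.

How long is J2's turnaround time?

17

Timeline: | J1 0-5 | J2 5-17 | J3 17-25 | J4 25-32 | J5 32-38 |
Completion: J1=5  J2=17  J3=25  J4=32  J5=38
Turnaround (C−A): J1=5  J2=17  J3=25  J4=32  J5=38
Turnaround(J2) = completion − arrival = 17 − 0 = 17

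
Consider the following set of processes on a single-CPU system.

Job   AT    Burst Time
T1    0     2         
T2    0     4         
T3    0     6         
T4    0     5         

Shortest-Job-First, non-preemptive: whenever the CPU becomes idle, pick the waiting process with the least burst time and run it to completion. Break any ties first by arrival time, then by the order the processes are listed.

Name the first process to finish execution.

T1

Gantt: | T1 0-2 | T2 2-6 | T4 6-11 | T3 11-17 |
Completion: T1=2  T2=6  T3=17  T4=11
Finish order: T1 → T2 → T4 → T3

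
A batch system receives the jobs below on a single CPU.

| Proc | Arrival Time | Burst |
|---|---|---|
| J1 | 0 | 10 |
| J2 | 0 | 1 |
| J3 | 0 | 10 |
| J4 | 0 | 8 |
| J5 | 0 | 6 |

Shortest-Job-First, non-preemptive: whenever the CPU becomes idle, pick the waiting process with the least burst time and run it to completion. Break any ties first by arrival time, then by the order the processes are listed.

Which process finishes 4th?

J1

Gantt: | J2 0-1 | J5 1-7 | J4 7-15 | J1 15-25 | J3 25-35 |
Completion: J1=25  J2=1  J3=35  J4=15  J5=7
Turnaround (C−A): J1=25  J2=1  J3=35  J4=15  J5=7
Finish order: J2 → J5 → J4 → J1 → J3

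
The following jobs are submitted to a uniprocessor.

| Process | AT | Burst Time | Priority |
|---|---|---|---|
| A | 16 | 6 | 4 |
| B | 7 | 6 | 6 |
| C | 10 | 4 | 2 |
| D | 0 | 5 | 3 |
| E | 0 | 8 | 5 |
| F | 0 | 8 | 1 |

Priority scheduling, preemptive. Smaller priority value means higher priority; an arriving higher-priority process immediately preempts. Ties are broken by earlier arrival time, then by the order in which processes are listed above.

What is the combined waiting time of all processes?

60

Schedule: | F 0-8 | D 8-10 | C 10-14 | D 14-17 | A 17-23 | E 23-31 | B 31-37 |
Completion: A=23  B=37  C=14  D=17  E=31  F=8
Turnaround (C−A): A=7  B=30  C=4  D=17  E=31  F=8
Waiting = turnaround − burst: A=1, B=24, C=0, D=12, E=23, F=0
Total waiting = 1 + 24 + 0 + 12 + 23 + 0 = 60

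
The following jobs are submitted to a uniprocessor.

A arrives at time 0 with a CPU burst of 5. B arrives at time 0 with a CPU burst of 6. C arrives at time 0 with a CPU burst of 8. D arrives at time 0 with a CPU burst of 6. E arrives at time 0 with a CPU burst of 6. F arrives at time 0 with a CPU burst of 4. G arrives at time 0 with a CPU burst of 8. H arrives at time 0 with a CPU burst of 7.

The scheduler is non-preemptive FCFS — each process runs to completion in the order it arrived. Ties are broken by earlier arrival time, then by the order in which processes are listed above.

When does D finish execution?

25

Gantt: | A 0-5 | B 5-11 | C 11-19 | D 19-25 | E 25-31 | F 31-35 | G 35-43 | H 43-50 |
Completion: A=5  B=11  C=19  D=25  E=31  F=35  G=43  H=50
Turnaround (C−A): A=5  B=11  C=19  D=25  E=31  F=35  G=43  H=50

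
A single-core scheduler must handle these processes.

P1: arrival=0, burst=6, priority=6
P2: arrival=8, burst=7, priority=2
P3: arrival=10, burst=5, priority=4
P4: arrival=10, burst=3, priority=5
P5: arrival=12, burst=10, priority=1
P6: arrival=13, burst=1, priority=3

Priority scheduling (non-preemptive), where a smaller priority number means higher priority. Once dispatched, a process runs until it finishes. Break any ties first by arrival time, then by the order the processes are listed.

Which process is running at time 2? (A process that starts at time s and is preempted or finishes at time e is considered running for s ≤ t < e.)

P1

Schedule: | P1 0-6 | idle 6-8 | P2 8-15 | P5 15-25 | P6 25-26 | P3 26-31 | P4 31-34 |
Completion: P1=6  P2=15  P3=31  P4=34  P5=25  P6=26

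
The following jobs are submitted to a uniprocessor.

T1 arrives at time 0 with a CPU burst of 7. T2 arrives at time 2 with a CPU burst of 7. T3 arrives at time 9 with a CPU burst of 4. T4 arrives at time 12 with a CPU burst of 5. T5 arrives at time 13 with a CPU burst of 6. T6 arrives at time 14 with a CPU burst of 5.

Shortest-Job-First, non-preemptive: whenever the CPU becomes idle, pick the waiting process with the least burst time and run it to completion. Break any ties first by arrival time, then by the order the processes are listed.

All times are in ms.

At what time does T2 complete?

14

Gantt: | T1 0-7 | T2 7-14 | T3 14-18 | T4 18-23 | T6 23-28 | T5 28-34 |
Completion: T1=7  T2=14  T3=18  T4=23  T5=34  T6=28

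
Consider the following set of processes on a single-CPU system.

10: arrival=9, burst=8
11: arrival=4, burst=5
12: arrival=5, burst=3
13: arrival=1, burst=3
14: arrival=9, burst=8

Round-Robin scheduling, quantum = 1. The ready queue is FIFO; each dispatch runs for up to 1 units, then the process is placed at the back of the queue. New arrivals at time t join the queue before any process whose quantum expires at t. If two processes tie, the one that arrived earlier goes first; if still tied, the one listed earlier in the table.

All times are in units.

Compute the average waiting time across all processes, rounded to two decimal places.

6.00

Gantt: | idle 0-1 | 13 1-4 | 11 4-5 | 12 5-6 | 11 6-7 | 12 7-8 | 11 8-9 | 12 9-10 | 10 10-11 | 14 11-12 | 11 12-13 | 10 13-14 | 14 14-15 | 11 15-16 | 10 16-17 | 14 17-18 | 10 18-19 | 14 19-20 | 10 20-21 | 14 21-22 | 10 22-23 | 14 23-24 | 10 24-25 | 14 25-26 | 10 26-27 | 14 27-28 |
Completion: 10=27  11=16  12=10  13=4  14=28
Waiting times: 10=10, 11=7, 12=2, 13=0, 14=11
Average waiting = (10+7+2+0+11) / 5 = 30/5 = 6.00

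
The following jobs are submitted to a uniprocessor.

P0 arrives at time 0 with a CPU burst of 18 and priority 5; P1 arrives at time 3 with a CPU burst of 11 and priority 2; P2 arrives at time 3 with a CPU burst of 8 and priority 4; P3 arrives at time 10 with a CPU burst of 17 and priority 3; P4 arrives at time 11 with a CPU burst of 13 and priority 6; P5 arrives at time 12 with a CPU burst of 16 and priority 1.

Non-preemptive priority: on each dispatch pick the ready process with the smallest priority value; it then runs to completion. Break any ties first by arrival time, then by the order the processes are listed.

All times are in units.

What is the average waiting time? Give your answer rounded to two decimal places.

31.67

Timeline: | P0 0-18 | P5 18-34 | P1 34-45 | P3 45-62 | P2 62-70 | P4 70-83 |
Completion: P0=18  P1=45  P2=70  P3=62  P4=83  P5=34
Waiting times: P0=0, P1=31, P2=59, P3=35, P4=59, P5=6
Average waiting = (0+31+59+35+59+6) / 6 = 190/6 = 31.67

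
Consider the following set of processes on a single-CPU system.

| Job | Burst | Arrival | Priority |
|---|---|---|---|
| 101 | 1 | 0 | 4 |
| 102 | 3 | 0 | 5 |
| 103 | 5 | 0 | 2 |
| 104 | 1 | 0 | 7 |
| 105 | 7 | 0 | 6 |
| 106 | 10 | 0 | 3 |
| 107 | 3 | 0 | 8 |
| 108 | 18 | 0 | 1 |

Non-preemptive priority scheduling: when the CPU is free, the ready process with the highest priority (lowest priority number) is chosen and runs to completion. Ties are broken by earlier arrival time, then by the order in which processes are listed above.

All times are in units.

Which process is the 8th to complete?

Schedule: | 108 0-18 | 103 18-23 | 106 23-33 | 101 33-34 | 102 34-37 | 105 37-44 | 104 44-45 | 107 45-48 |
Completion: 101=34  102=37  103=23  104=45  105=44  106=33  107=48  108=18
Turnaround (C−A): 101=34  102=37  103=23  104=45  105=44  106=33  107=48  108=18
Finish order: 108 → 103 → 106 → 101 → 102 → 105 → 104 → 107

107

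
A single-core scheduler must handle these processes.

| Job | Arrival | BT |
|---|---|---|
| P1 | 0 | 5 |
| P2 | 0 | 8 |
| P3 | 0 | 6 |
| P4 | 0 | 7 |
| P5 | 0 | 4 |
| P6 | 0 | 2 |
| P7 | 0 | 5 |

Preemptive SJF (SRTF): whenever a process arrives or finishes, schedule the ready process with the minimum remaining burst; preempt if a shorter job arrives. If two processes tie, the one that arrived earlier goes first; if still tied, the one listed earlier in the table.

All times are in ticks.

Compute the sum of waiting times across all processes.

86

Schedule: | P6 0-2 | P5 2-6 | P1 6-11 | P7 11-16 | P3 16-22 | P4 22-29 | P2 29-37 |
Completion: P1=11  P2=37  P3=22  P4=29  P5=6  P6=2  P7=16
Turnaround (C−A): P1=11  P2=37  P3=22  P4=29  P5=6  P6=2  P7=16
Waiting = turnaround − burst: P1=6, P2=29, P3=16, P4=22, P5=2, P6=0, P7=11
Total waiting = 6 + 29 + 16 + 22 + 2 + 0 + 11 = 86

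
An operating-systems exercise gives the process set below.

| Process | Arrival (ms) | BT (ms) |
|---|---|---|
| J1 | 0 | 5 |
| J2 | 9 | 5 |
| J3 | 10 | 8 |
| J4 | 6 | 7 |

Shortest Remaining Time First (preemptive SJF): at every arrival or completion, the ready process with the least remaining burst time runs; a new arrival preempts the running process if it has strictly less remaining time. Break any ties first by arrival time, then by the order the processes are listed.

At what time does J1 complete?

Gantt: | J1 0-5 | idle 5-6 | J4 6-13 | J2 13-18 | J3 18-26 |
Completion: J1=5  J2=18  J3=26  J4=13
Turnaround (C−A): J1=5  J2=9  J3=16  J4=7

5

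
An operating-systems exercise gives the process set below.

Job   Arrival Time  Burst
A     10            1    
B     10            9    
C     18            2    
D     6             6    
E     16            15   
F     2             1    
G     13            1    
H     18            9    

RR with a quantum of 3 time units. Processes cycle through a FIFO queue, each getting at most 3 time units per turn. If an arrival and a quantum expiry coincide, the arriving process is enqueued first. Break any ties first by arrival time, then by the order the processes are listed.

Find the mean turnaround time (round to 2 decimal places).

Timeline: | idle 0-2 | F 2-3 | idle 3-6 | D 6-12 | A 12-13 | B 13-16 | G 16-17 | E 17-20 | B 20-23 | C 23-25 | H 25-28 | E 28-31 | B 31-34 | H 34-37 | E 37-40 | H 40-43 | E 43-49 |
Completion: A=13  B=34  C=25  D=12  E=49  F=3  G=17  H=43
Turnaround times: A=3, B=24, C=7, D=6, E=33, F=1, G=4, H=25
Average turnaround = (3+24+7+6+33+1+4+25) / 8 = 103/8 = 12.88

12.88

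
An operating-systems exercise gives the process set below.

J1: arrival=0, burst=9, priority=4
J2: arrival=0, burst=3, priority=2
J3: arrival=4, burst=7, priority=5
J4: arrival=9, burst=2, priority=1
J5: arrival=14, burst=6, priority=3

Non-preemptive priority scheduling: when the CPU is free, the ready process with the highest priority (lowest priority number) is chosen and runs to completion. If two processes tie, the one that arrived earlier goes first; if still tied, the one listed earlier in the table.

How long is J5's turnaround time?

Schedule: | J2 0-3 | J1 3-12 | J4 12-14 | J5 14-20 | J3 20-27 |
Completion: J1=12  J2=3  J3=27  J4=14  J5=20
Turnaround(J5) = completion − arrival = 20 − 14 = 6

6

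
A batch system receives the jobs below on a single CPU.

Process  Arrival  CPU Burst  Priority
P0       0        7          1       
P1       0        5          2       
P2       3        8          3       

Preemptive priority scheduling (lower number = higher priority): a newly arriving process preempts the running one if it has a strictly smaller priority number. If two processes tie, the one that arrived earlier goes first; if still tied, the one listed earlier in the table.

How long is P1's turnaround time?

Timeline: | P0 0-7 | P1 7-12 | P2 12-20 |
Completion: P0=7  P1=12  P2=20
Turnaround (C−A): P0=7  P1=12  P2=17
Turnaround(P1) = completion − arrival = 12 − 0 = 12

12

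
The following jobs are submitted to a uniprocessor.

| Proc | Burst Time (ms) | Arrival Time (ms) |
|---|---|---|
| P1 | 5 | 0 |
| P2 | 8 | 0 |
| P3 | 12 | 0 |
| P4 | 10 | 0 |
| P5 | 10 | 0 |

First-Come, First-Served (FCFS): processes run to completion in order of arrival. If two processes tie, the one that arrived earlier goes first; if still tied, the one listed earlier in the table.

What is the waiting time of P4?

25

Timeline: | P1 0-5 | P2 5-13 | P3 13-25 | P4 25-35 | P5 35-45 |
Completion: P1=5  P2=13  P3=25  P4=35  P5=45
Turnaround (C−A): P1=5  P2=13  P3=25  P4=35  P5=45
Waiting(P4) = turnaround − burst = 35 − 10 = 25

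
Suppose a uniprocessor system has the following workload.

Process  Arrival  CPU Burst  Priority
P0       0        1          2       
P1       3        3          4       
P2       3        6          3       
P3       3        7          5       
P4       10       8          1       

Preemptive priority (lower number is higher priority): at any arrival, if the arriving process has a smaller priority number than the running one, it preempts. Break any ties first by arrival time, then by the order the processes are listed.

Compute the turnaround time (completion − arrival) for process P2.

6

Schedule: | P0 0-1 | idle 1-3 | P2 3-9 | P1 9-10 | P4 10-18 | P1 18-20 | P3 20-27 |
Completion: P0=1  P1=20  P2=9  P3=27  P4=18
Turnaround(P2) = completion − arrival = 9 − 3 = 6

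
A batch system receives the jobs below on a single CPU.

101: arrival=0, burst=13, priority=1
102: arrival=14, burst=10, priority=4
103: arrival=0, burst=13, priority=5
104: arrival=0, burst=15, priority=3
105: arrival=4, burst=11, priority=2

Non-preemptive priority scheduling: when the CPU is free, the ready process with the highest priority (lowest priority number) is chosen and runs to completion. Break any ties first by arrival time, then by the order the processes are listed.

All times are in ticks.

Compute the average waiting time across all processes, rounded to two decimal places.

21.40

Schedule: | 101 0-13 | 105 13-24 | 104 24-39 | 102 39-49 | 103 49-62 |
Completion: 101=13  102=49  103=62  104=39  105=24
Turnaround (C−A): 101=13  102=35  103=62  104=39  105=20
Waiting times: 101=0, 102=25, 103=49, 104=24, 105=9
Average waiting = (0+25+49+24+9) / 5 = 107/5 = 21.40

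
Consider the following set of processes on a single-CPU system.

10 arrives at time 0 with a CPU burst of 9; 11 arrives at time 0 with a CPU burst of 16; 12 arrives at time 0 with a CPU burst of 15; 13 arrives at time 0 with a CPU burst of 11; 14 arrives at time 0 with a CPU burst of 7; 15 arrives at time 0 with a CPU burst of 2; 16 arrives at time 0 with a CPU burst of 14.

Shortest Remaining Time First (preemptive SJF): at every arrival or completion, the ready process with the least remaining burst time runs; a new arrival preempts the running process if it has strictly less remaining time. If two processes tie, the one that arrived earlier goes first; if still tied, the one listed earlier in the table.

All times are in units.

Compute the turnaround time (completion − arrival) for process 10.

18

Schedule: | 15 0-2 | 14 2-9 | 10 9-18 | 13 18-29 | 16 29-43 | 12 43-58 | 11 58-74 |
Completion: 10=18  11=74  12=58  13=29  14=9  15=2  16=43
Turnaround(10) = completion − arrival = 18 − 0 = 18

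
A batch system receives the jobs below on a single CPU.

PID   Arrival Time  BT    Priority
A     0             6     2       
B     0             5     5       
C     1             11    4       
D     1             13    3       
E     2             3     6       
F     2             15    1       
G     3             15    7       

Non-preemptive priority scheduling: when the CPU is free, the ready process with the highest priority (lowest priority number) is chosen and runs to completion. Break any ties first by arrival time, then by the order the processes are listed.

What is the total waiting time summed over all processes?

Timeline: | A 0-6 | F 6-21 | D 21-34 | C 34-45 | B 45-50 | E 50-53 | G 53-68 |
Completion: A=6  B=50  C=45  D=34  E=53  F=21  G=68
Turnaround (C−A): A=6  B=50  C=44  D=33  E=51  F=19  G=65
Waiting = turnaround − burst: A=0, B=45, C=33, D=20, E=48, F=4, G=50
Total waiting = 0 + 45 + 33 + 20 + 48 + 4 + 50 = 200

200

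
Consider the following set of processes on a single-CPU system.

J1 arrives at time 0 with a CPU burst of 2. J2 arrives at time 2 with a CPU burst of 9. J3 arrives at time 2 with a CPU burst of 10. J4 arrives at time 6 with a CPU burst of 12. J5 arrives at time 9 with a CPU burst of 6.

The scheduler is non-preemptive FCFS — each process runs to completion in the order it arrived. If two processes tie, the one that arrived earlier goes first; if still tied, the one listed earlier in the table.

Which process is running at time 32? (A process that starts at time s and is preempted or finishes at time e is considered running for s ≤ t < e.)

Gantt: | J1 0-2 | J2 2-11 | J3 11-21 | J4 21-33 | J5 33-39 |
Completion: J1=2  J2=11  J3=21  J4=33  J5=39
Turnaround (C−A): J1=2  J2=9  J3=19  J4=27  J5=30

J4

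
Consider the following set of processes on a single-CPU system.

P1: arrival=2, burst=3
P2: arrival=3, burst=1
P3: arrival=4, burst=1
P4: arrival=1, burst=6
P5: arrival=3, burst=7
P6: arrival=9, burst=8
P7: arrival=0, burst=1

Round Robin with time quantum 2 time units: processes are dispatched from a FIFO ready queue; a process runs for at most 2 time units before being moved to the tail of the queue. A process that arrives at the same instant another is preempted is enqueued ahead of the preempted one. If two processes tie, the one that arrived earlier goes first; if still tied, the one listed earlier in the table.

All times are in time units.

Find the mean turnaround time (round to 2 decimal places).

10.86

Gantt: | P7 0-1 | P4 1-3 | P1 3-5 | P2 5-6 | P5 6-8 | P4 8-10 | P3 10-11 | P1 11-12 | P5 12-14 | P6 14-16 | P4 16-18 | P5 18-20 | P6 20-22 | P5 22-23 | P6 23-27 |
Completion: P1=12  P2=6  P3=11  P4=18  P5=23  P6=27  P7=1
Turnaround times: P1=10, P2=3, P3=7, P4=17, P5=20, P6=18, P7=1
Average turnaround = (10+3+7+17+20+18+1) / 7 = 76/7 = 10.86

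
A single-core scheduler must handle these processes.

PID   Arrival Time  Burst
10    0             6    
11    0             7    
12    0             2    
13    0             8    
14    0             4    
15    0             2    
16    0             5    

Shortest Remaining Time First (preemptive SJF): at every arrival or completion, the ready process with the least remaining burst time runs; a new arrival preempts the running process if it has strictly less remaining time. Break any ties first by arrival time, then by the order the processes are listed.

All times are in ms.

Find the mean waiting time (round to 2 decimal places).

10.29

Timeline: | 12 0-2 | 15 2-4 | 14 4-8 | 16 8-13 | 10 13-19 | 11 19-26 | 13 26-34 |
Completion: 10=19  11=26  12=2  13=34  14=8  15=4  16=13
Waiting times: 10=13, 11=19, 12=0, 13=26, 14=4, 15=2, 16=8
Average waiting = (13+19+0+26+4+2+8) / 7 = 72/7 = 10.29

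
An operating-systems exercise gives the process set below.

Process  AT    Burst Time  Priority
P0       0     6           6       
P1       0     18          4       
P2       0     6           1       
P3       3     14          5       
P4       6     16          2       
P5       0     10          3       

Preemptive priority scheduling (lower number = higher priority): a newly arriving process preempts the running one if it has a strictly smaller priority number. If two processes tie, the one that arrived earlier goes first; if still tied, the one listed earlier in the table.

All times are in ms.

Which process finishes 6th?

P0

Gantt: | P2 0-6 | P4 6-22 | P5 22-32 | P1 32-50 | P3 50-64 | P0 64-70 |
Completion: P0=70  P1=50  P2=6  P3=64  P4=22  P5=32
Turnaround (C−A): P0=70  P1=50  P2=6  P3=61  P4=16  P5=32
Finish order: P2 → P4 → P5 → P1 → P3 → P0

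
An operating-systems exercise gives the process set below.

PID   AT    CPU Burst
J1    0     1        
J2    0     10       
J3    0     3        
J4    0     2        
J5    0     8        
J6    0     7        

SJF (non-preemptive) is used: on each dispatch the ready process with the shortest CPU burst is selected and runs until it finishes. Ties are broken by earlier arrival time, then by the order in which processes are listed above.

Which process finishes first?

Schedule: | J1 0-1 | J4 1-3 | J3 3-6 | J6 6-13 | J5 13-21 | J2 21-31 |
Completion: J1=1  J2=31  J3=6  J4=3  J5=21  J6=13
Turnaround (C−A): J1=1  J2=31  J3=6  J4=3  J5=21  J6=13
Finish order: J1 → J4 → J3 → J6 → J5 → J2

J1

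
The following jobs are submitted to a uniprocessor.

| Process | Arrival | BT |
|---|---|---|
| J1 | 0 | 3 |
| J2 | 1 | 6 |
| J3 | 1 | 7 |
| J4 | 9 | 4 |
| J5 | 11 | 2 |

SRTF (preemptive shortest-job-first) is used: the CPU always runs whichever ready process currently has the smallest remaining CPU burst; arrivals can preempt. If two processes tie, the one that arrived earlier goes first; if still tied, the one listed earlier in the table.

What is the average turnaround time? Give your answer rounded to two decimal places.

Gantt: | J1 0-3 | J2 3-9 | J4 9-13 | J5 13-15 | J3 15-22 |
Completion: J1=3  J2=9  J3=22  J4=13  J5=15
Turnaround times: J1=3, J2=8, J3=21, J4=4, J5=4
Average turnaround = (3+8+21+4+4) / 5 = 40/5 = 8.00

8.00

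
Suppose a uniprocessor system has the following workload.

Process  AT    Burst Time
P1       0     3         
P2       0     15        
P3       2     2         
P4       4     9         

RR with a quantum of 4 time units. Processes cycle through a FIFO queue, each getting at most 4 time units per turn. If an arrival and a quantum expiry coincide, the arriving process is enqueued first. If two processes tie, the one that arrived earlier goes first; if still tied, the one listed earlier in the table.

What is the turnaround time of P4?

Timeline: | P1 0-3 | P2 3-7 | P3 7-9 | P4 9-13 | P2 13-17 | P4 17-21 | P2 21-25 | P4 25-26 | P2 26-29 |
Completion: P1=3  P2=29  P3=9  P4=26
Turnaround (C−A): P1=3  P2=29  P3=7  P4=22
Turnaround(P4) = completion − arrival = 26 − 4 = 22

22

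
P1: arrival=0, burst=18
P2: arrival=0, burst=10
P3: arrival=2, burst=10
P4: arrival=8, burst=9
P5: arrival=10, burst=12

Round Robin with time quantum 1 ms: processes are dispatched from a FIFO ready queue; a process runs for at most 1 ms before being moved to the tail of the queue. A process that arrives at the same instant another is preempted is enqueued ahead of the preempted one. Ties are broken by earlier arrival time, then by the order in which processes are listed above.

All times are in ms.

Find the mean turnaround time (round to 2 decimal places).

Schedule: | P1 0-1 | P2 1-2 | P1 2-3 | P3 3-4 | P2 4-5 | P1 5-6 | P3 6-7 | P2 7-8 | P1 8-9 | P3 9-10 | P4 10-11 | P2 11-12 | P1 12-13 | P5 13-14 | P3 14-15 | P4 15-16 | P2 16-17 | P1 17-18 | P5 18-19 | P3 19-20 | P4 20-21 | P2 21-22 | P1 22-23 | P5 23-24 | P3 24-25 | P4 25-26 | P2 26-27 | P1 27-28 | P5 28-29 | P3 29-30 | P4 30-31 | P2 31-32 | P1 32-33 | P5 33-34 | P3 34-35 | P4 35-36 | P2 36-37 | P1 37-38 | P5 38-39 | P3 39-40 | P4 40-41 | P2 41-42 | P1 42-43 | P5 43-44 | P3 44-45 | P4 45-46 | P1 46-47 | P5 47-48 | P4 48-49 | P1 49-50 | P5 50-51 | P1 51-52 | P5 52-53 | P1 53-54 | P5 54-55 | P1 55-56 | P5 56-57 | P1 57-59 |
Completion: P1=59  P2=42  P3=45  P4=49  P5=57
Turnaround times: P1=59, P2=42, P3=43, P4=41, P5=47
Average turnaround = (59+42+43+41+47) / 5 = 232/5 = 46.40

46.40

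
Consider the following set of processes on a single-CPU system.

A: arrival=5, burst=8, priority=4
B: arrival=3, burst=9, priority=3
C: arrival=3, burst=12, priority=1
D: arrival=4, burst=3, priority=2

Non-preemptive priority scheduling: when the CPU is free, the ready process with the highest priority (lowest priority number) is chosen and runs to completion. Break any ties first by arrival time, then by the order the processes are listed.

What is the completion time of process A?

35

Schedule: | idle 0-3 | C 3-15 | D 15-18 | B 18-27 | A 27-35 |
Completion: A=35  B=27  C=15  D=18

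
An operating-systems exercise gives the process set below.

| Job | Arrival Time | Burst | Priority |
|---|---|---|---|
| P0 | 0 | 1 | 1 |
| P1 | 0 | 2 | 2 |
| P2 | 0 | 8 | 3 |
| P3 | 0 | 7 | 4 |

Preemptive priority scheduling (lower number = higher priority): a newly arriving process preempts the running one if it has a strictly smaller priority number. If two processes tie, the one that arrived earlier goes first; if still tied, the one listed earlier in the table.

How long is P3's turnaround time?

18

Gantt: | P0 0-1 | P1 1-3 | P2 3-11 | P3 11-18 |
Completion: P0=1  P1=3  P2=11  P3=18
Turnaround (C−A): P0=1  P1=3  P2=11  P3=18
Turnaround(P3) = completion − arrival = 18 − 0 = 18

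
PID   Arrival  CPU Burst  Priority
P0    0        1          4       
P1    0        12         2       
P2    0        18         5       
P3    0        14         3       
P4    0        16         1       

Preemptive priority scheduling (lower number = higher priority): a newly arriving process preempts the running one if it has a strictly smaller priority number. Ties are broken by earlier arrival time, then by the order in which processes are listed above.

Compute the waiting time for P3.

Timeline: | P4 0-16 | P1 16-28 | P3 28-42 | P0 42-43 | P2 43-61 |
Completion: P0=43  P1=28  P2=61  P3=42  P4=16
Turnaround (C−A): P0=43  P1=28  P2=61  P3=42  P4=16
Waiting(P3) = turnaround − burst = 42 − 14 = 28

28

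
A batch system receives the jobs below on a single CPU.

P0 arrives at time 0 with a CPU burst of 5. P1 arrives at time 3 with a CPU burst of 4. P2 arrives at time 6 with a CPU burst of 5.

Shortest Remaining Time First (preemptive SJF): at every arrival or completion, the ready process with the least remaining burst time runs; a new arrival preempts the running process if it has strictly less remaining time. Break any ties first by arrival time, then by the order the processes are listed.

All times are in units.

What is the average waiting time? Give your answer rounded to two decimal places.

1.67

Timeline: | P0 0-5 | P1 5-9 | P2 9-14 |
Completion: P0=5  P1=9  P2=14
Turnaround (C−A): P0=5  P1=6  P2=8
Waiting times: P0=0, P1=2, P2=3
Average waiting = (0+2+3) / 3 = 5/3 = 1.67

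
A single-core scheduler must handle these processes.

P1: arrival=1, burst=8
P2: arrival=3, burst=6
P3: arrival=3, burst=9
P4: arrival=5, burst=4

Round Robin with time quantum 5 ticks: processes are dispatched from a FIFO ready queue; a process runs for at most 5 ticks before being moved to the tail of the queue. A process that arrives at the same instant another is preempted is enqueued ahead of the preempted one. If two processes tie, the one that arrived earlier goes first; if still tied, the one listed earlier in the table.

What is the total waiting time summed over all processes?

Timeline: | idle 0-1 | P1 1-6 | P2 6-11 | P3 11-16 | P4 16-20 | P1 20-23 | P2 23-24 | P3 24-28 |
Completion: P1=23  P2=24  P3=28  P4=20
Turnaround (C−A): P1=22  P2=21  P3=25  P4=15
Waiting = turnaround − burst: P1=14, P2=15, P3=16, P4=11
Total waiting = 14 + 15 + 16 + 11 = 56

56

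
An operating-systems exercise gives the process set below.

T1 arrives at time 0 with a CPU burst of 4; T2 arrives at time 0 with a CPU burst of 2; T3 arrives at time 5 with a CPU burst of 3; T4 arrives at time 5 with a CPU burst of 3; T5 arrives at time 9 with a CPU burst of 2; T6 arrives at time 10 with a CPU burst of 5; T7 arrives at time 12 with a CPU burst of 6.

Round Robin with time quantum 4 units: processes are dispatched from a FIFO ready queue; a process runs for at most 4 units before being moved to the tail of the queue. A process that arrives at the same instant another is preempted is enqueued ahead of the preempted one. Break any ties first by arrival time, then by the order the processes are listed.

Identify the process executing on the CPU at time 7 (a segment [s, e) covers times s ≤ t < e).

Schedule: | T1 0-4 | T2 4-6 | T3 6-9 | T4 9-12 | T5 12-14 | T6 14-18 | T7 18-22 | T6 22-23 | T7 23-25 |
Completion: T1=4  T2=6  T3=9  T4=12  T5=14  T6=23  T7=25
Turnaround (C−A): T1=4  T2=6  T3=4  T4=7  T5=5  T6=13  T7=13

T3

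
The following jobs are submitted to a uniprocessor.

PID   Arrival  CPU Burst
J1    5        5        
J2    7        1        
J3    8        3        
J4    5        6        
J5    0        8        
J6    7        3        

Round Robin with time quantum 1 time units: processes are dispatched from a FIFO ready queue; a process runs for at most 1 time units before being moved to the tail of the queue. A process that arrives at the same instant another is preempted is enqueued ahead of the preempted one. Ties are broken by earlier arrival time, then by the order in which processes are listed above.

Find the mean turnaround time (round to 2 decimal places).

15.17

Schedule: | J5 0-5 | J1 5-6 | J4 6-7 | J5 7-8 | J1 8-9 | J2 9-10 | J6 10-11 | J4 11-12 | J3 12-13 | J5 13-14 | J1 14-15 | J6 15-16 | J4 16-17 | J3 17-18 | J5 18-19 | J1 19-20 | J6 20-21 | J4 21-22 | J3 22-23 | J1 23-24 | J4 24-26 |
Completion: J1=24  J2=10  J3=23  J4=26  J5=19  J6=21
Turnaround (C−A): J1=19  J2=3  J3=15  J4=21  J5=19  J6=14
Turnaround times: J1=19, J2=3, J3=15, J4=21, J5=19, J6=14
Average turnaround = (19+3+15+21+19+14) / 6 = 91/6 = 15.17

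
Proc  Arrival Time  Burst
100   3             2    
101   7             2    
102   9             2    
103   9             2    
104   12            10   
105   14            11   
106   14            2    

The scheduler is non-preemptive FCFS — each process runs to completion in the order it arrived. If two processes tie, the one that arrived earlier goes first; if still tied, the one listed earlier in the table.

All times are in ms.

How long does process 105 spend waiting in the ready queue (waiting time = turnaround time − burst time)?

Gantt: | idle 0-3 | 100 3-5 | idle 5-7 | 101 7-9 | 102 9-11 | 103 11-13 | 104 13-23 | 105 23-34 | 106 34-36 |
Completion: 100=5  101=9  102=11  103=13  104=23  105=34  106=36
Turnaround (C−A): 100=2  101=2  102=2  103=4  104=11  105=20  106=22
Waiting(105) = turnaround − burst = 20 − 11 = 9

9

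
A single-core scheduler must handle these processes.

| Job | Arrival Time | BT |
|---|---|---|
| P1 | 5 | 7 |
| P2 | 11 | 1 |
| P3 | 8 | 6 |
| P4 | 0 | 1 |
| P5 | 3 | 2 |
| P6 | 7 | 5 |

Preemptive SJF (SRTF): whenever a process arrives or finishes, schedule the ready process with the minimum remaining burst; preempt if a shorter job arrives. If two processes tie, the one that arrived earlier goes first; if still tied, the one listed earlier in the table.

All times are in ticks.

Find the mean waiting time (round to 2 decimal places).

2.83

Timeline: | P4 0-1 | idle 1-3 | P5 3-5 | P1 5-12 | P2 12-13 | P6 13-18 | P3 18-24 |
Completion: P1=12  P2=13  P3=24  P4=1  P5=5  P6=18
Turnaround (C−A): P1=7  P2=2  P3=16  P4=1  P5=2  P6=11
Waiting times: P1=0, P2=1, P3=10, P4=0, P5=0, P6=6
Average waiting = (0+1+10+0+0+6) / 6 = 17/6 = 2.83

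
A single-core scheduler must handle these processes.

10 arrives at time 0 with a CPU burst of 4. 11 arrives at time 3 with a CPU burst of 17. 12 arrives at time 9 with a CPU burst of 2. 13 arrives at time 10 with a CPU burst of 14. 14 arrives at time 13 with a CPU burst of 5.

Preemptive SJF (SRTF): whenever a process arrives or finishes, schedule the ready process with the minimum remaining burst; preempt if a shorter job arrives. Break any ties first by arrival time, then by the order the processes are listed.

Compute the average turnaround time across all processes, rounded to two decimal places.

Timeline: | 10 0-4 | 11 4-9 | 12 9-11 | 11 11-13 | 14 13-18 | 11 18-28 | 13 28-42 |
Completion: 10=4  11=28  12=11  13=42  14=18
Turnaround (C−A): 10=4  11=25  12=2  13=32  14=5
Turnaround times: 10=4, 11=25, 12=2, 13=32, 14=5
Average turnaround = (4+25+2+32+5) / 5 = 68/5 = 13.60

13.60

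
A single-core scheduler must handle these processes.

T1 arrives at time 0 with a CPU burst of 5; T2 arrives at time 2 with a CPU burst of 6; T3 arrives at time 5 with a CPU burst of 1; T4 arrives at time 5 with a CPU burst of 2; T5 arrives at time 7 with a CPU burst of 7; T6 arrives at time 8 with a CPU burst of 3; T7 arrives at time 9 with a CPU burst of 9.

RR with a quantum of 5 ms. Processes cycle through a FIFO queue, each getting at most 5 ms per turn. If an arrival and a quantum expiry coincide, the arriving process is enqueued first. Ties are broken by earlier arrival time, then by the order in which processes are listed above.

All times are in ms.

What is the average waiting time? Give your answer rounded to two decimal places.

Schedule: | T1 0-5 | T2 5-10 | T3 10-11 | T4 11-13 | T5 13-18 | T6 18-21 | T7 21-26 | T2 26-27 | T5 27-29 | T7 29-33 |
Completion: T1=5  T2=27  T3=11  T4=13  T5=29  T6=21  T7=33
Turnaround (C−A): T1=5  T2=25  T3=6  T4=8  T5=22  T6=13  T7=24
Waiting times: T1=0, T2=19, T3=5, T4=6, T5=15, T6=10, T7=15
Average waiting = (0+19+5+6+15+10+15) / 7 = 70/7 = 10.00

10.00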